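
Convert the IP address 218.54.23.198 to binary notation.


218 = 11011010
54 = 00110110
23 = 00010111
198 = 11000110
Binary: 11011010.00110110.00010111.11000110


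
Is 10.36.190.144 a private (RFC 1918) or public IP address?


RFC 1918 private ranges:
  10.0.0.0/8 (10.0.0.0 - 10.255.255.255)
  172.16.0.0/12 (172.16.0.0 - 172.31.255.255)
  192.168.0.0/16 (192.168.0.0 - 192.168.255.255)
Private (in 10.0.0.0/8)


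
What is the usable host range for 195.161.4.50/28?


Network: 195.161.4.48
Broadcast: 195.161.4.63
First usable = network + 1
Last usable = broadcast - 1
Range: 195.161.4.49 to 195.161.4.62


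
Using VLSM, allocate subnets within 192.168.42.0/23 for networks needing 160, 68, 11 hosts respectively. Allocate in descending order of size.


160 hosts -> /24 (254 usable): 192.168.42.0/24
68 hosts -> /25 (126 usable): 192.168.43.0/25
11 hosts -> /28 (14 usable): 192.168.43.128/28
Allocation: 192.168.42.0/24 (160 hosts, 254 usable); 192.168.43.0/25 (68 hosts, 126 usable); 192.168.43.128/28 (11 hosts, 14 usable)


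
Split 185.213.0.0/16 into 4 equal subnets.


New prefix = 16 + 2 = 18
Each subnet has 16384 addresses
  185.213.0.0/18
  185.213.64.0/18
  185.213.128.0/18
  185.213.192.0/18
Subnets: 185.213.0.0/18, 185.213.64.0/18, 185.213.128.0/18, 185.213.192.0/18


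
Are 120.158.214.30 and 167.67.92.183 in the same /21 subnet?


Mask: 255.255.248.0
120.158.214.30 AND mask = 120.158.208.0
167.67.92.183 AND mask = 167.67.88.0
No, different subnets (120.158.208.0 vs 167.67.88.0)


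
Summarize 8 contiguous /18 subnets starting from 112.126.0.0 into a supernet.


Original prefix: /18
Number of subnets: 8 = 2^3
New prefix = 18 - 3 = 15
Supernet: 112.126.0.0/15


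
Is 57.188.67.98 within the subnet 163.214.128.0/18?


Subnet network: 163.214.128.0
Test IP AND mask: 57.188.64.0
No, 57.188.67.98 is not in 163.214.128.0/18


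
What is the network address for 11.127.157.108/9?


IP:   00001011.01111111.10011101.01101100
Mask: 11111111.10000000.00000000.00000000
AND operation:
Net:  00001011.00000000.00000000.00000000
Network: 11.0.0.0/9


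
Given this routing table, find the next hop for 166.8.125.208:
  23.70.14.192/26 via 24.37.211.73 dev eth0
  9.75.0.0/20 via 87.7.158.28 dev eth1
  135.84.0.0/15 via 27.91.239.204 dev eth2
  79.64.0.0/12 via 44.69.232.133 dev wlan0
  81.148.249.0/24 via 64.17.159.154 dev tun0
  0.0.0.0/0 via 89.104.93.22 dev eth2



Longest prefix match for 166.8.125.208:
  /26 23.70.14.192: no
  /20 9.75.0.0: no
  /15 135.84.0.0: no
  /12 79.64.0.0: no
  /24 81.148.249.0: no
  /0 0.0.0.0: MATCH
Selected: next-hop 89.104.93.22 via eth2 (matched /0)


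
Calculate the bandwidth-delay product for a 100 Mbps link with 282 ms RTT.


BDP = bandwidth * RTT
= 100 Mbps * 282 ms
= 100 * 1e6 * 282 / 1000 bits
= 28200000 bits
= 3525000 bytes
= 3442.3828 KB
BDP = 28200000 bits (3525000 bytes)


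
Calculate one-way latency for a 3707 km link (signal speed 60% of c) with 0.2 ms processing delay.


Speed = 0.6 * 3e5 km/s = 180000 km/s
Propagation delay = 3707 / 180000 = 0.0206 s = 20.5944 ms
Processing delay = 0.2 ms
Total one-way latency = 20.7944 ms


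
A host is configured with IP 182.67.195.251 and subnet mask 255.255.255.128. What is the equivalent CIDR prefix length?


Binary: 11111111.11111111.11111111.10000000
Count leading 1s
Prefix: /25


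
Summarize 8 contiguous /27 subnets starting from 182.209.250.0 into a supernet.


Original prefix: /27
Number of subnets: 8 = 2^3
New prefix = 27 - 3 = 24
Supernet: 182.209.250.0/24


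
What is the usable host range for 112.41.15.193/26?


Network: 112.41.15.192
Broadcast: 112.41.15.255
First usable = network + 1
Last usable = broadcast - 1
Range: 112.41.15.193 to 112.41.15.254


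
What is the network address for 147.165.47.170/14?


IP:   10010011.10100101.00101111.10101010
Mask: 11111111.11111100.00000000.00000000
AND operation:
Net:  10010011.10100100.00000000.00000000
Network: 147.164.0.0/14


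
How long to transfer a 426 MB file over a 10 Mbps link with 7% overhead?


Effective throughput = 10 * (1 - 7/100) = 9.3 Mbps
File size in Mb = 426 * 8 = 3408 Mb
Time = 3408 / 9.3
Time = 366.4516 seconds


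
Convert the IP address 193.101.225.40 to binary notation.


193 = 11000001
101 = 01100101
225 = 11100001
40 = 00101000
Binary: 11000001.01100101.11100001.00101000


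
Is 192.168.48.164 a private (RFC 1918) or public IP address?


RFC 1918 private ranges:
  10.0.0.0/8 (10.0.0.0 - 10.255.255.255)
  172.16.0.0/12 (172.16.0.0 - 172.31.255.255)
  192.168.0.0/16 (192.168.0.0 - 192.168.255.255)
Private (in 192.168.0.0/16)


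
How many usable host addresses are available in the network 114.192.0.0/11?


Host bits = 32 - 11 = 21
Total addresses = 2^21 = 2097152
Usable = total - 2 (network and broadcast)
Usable hosts: 2097150


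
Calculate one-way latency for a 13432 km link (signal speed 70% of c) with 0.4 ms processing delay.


Speed = 0.7 * 3e5 km/s = 210000 km/s
Propagation delay = 13432 / 210000 = 0.064 s = 63.9619 ms
Processing delay = 0.4 ms
Total one-way latency = 64.3619 ms


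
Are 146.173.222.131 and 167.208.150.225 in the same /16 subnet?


Mask: 255.255.0.0
146.173.222.131 AND mask = 146.173.0.0
167.208.150.225 AND mask = 167.208.0.0
No, different subnets (146.173.0.0 vs 167.208.0.0)


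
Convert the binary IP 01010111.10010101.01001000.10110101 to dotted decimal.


01010111 = 87
10010101 = 149
01001000 = 72
10110101 = 181
IP: 87.149.72.181


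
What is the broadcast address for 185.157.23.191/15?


Network: 185.156.0.0/15
Host bits = 17
Set all host bits to 1:
Broadcast: 185.157.255.255


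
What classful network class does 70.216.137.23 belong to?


First octet: 70
Binary: 01000110
0xxxxxxx -> Class A (1-126)
Class A, default mask 255.0.0.0 (/8)


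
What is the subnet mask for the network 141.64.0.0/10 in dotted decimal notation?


/10 means 10 network bits, 22 host bits
Binary: 11111111110000000000000000000000
Mask: 255.192.0.0


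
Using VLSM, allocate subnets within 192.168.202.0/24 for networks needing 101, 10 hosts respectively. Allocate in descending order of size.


101 hosts -> /25 (126 usable): 192.168.202.0/25
10 hosts -> /28 (14 usable): 192.168.202.128/28
Allocation: 192.168.202.0/25 (101 hosts, 126 usable); 192.168.202.128/28 (10 hosts, 14 usable)


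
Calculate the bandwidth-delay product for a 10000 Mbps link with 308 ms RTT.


BDP = bandwidth * RTT
= 10000 Mbps * 308 ms
= 10000 * 1e6 * 308 / 1000 bits
= 3080000000 bits
= 385000000 bytes
= 375976.5625 KB
BDP = 3080000000 bits (385000000 bytes)


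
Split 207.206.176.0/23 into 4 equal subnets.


New prefix = 23 + 2 = 25
Each subnet has 128 addresses
  207.206.176.0/25
  207.206.176.128/25
  207.206.177.0/25
  207.206.177.128/25
Subnets: 207.206.176.0/25, 207.206.176.128/25, 207.206.177.0/25, 207.206.177.128/25


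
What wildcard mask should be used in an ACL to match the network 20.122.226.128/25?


Subnet mask: 255.255.255.128
Wildcard = 255.255.255.255 - subnet mask
255 - 255 = 0
255 - 255 = 0
255 - 255 = 0
255 - 128 = 127
Wildcard: 0.0.0.127


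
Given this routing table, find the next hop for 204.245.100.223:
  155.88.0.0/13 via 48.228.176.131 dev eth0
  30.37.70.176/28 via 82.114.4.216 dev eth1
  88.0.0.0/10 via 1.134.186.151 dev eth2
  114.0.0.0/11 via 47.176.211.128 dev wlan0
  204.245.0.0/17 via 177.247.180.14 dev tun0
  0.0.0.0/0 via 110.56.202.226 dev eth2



Longest prefix match for 204.245.100.223:
  /13 155.88.0.0: no
  /28 30.37.70.176: no
  /10 88.0.0.0: no
  /11 114.0.0.0: no
  /17 204.245.0.0: MATCH
  /0 0.0.0.0: MATCH
Selected: next-hop 177.247.180.14 via tun0 (matched /17)


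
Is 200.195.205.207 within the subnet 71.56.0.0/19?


Subnet network: 71.56.0.0
Test IP AND mask: 200.195.192.0
No, 200.195.205.207 is not in 71.56.0.0/19


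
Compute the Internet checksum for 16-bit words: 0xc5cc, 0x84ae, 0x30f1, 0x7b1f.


Sum all words (with carry folding):
+ 0xc5cc = 0xc5cc
+ 0x84ae = 0x4a7b
+ 0x30f1 = 0x7b6c
+ 0x7b1f = 0xf68b
One's complement: ~0xf68b
Checksum = 0x0974


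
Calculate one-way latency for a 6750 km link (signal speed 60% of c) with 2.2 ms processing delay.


Speed = 0.6 * 3e5 km/s = 180000 km/s
Propagation delay = 6750 / 180000 = 0.0375 s = 37.5 ms
Processing delay = 2.2 ms
Total one-way latency = 39.7 ms


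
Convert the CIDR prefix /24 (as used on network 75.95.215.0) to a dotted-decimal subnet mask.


/24 means 24 network bits, 8 host bits
Binary: 11111111111111111111111100000000
Mask: 255.255.255.0


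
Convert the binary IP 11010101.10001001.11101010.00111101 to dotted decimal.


11010101 = 213
10001001 = 137
11101010 = 234
00111101 = 61
IP: 213.137.234.61


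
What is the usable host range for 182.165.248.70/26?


Network: 182.165.248.64
Broadcast: 182.165.248.127
First usable = network + 1
Last usable = broadcast - 1
Range: 182.165.248.65 to 182.165.248.126


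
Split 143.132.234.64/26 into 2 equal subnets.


New prefix = 26 + 1 = 27
Each subnet has 32 addresses
  143.132.234.64/27
  143.132.234.96/27
Subnets: 143.132.234.64/27, 143.132.234.96/27


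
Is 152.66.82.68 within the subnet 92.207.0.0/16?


Subnet network: 92.207.0.0
Test IP AND mask: 152.66.0.0
No, 152.66.82.68 is not in 92.207.0.0/16


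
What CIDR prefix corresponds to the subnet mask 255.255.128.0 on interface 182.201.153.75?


Binary: 11111111.11111111.10000000.00000000
Count leading 1s
Prefix: /17


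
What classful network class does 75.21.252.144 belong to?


First octet: 75
Binary: 01001011
0xxxxxxx -> Class A (1-126)
Class A, default mask 255.0.0.0 (/8)


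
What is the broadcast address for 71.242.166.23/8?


Network: 71.0.0.0/8
Host bits = 24
Set all host bits to 1:
Broadcast: 71.255.255.255


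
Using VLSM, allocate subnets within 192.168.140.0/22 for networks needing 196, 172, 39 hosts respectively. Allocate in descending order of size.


196 hosts -> /24 (254 usable): 192.168.140.0/24
172 hosts -> /24 (254 usable): 192.168.141.0/24
39 hosts -> /26 (62 usable): 192.168.142.0/26
Allocation: 192.168.140.0/24 (196 hosts, 254 usable); 192.168.141.0/24 (172 hosts, 254 usable); 192.168.142.0/26 (39 hosts, 62 usable)


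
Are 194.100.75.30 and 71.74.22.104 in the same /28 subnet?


Mask: 255.255.255.240
194.100.75.30 AND mask = 194.100.75.16
71.74.22.104 AND mask = 71.74.22.96
No, different subnets (194.100.75.16 vs 71.74.22.96)


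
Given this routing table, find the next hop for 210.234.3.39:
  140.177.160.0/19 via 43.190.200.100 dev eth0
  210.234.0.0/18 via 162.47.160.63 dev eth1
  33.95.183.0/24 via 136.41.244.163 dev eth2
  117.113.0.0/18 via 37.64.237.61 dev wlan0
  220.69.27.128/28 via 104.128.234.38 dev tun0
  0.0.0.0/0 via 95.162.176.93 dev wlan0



Longest prefix match for 210.234.3.39:
  /19 140.177.160.0: no
  /18 210.234.0.0: MATCH
  /24 33.95.183.0: no
  /18 117.113.0.0: no
  /28 220.69.27.128: no
  /0 0.0.0.0: MATCH
Selected: next-hop 162.47.160.63 via eth1 (matched /18)


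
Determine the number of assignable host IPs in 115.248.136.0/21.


Host bits = 32 - 21 = 11
Total addresses = 2^11 = 2048
Usable = total - 2 (network and broadcast)
Usable hosts: 2046


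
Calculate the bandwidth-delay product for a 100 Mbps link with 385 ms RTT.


BDP = bandwidth * RTT
= 100 Mbps * 385 ms
= 100 * 1e6 * 385 / 1000 bits
= 38500000 bits
= 4812500 bytes
= 4699.707 KB
BDP = 38500000 bits (4812500 bytes)


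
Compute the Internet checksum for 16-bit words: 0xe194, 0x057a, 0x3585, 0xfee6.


Sum all words (with carry folding):
+ 0xe194 = 0xe194
+ 0x057a = 0xe70e
+ 0x3585 = 0x1c94
+ 0xfee6 = 0x1b7b
One's complement: ~0x1b7b
Checksum = 0xe484


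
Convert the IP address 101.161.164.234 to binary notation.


101 = 01100101
161 = 10100001
164 = 10100100
234 = 11101010
Binary: 01100101.10100001.10100100.11101010


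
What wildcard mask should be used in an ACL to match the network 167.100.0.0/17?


Subnet mask: 255.255.128.0
Wildcard = 255.255.255.255 - subnet mask
255 - 255 = 0
255 - 255 = 0
255 - 128 = 127
255 - 0 = 255
Wildcard: 0.0.127.255


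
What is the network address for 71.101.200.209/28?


IP:   01000111.01100101.11001000.11010001
Mask: 11111111.11111111.11111111.11110000
AND operation:
Net:  01000111.01100101.11001000.11010000
Network: 71.101.200.208/28


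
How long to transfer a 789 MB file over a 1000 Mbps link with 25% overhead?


Effective throughput = 1000 * (1 - 25/100) = 750 Mbps
File size in Mb = 789 * 8 = 6312 Mb
Time = 6312 / 750
Time = 8.416 seconds


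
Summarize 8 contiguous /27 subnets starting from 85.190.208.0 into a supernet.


Original prefix: /27
Number of subnets: 8 = 2^3
New prefix = 27 - 3 = 24
Supernet: 85.190.208.0/24


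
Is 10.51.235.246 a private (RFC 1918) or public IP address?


RFC 1918 private ranges:
  10.0.0.0/8 (10.0.0.0 - 10.255.255.255)
  172.16.0.0/12 (172.16.0.0 - 172.31.255.255)
  192.168.0.0/16 (192.168.0.0 - 192.168.255.255)
Private (in 10.0.0.0/8)


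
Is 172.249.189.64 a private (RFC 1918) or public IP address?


RFC 1918 private ranges:
  10.0.0.0/8 (10.0.0.0 - 10.255.255.255)
  172.16.0.0/12 (172.16.0.0 - 172.31.255.255)
  192.168.0.0/16 (192.168.0.0 - 192.168.255.255)
Public (not in any RFC 1918 range)


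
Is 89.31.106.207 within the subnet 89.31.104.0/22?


Subnet network: 89.31.104.0
Test IP AND mask: 89.31.104.0
Yes, 89.31.106.207 is in 89.31.104.0/22


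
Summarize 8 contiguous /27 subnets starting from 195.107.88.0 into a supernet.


Original prefix: /27
Number of subnets: 8 = 2^3
New prefix = 27 - 3 = 24
Supernet: 195.107.88.0/24


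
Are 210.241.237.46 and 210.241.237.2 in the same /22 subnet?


Mask: 255.255.252.0
210.241.237.46 AND mask = 210.241.236.0
210.241.237.2 AND mask = 210.241.236.0
Yes, same subnet (210.241.236.0)


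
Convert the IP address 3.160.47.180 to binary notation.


3 = 00000011
160 = 10100000
47 = 00101111
180 = 10110100
Binary: 00000011.10100000.00101111.10110100


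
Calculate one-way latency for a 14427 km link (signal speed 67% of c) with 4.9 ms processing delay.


Speed = 0.67 * 3e5 km/s = 201000 km/s
Propagation delay = 14427 / 201000 = 0.0718 s = 71.7761 ms
Processing delay = 4.9 ms
Total one-way latency = 76.6761 ms


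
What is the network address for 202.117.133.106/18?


IP:   11001010.01110101.10000101.01101010
Mask: 11111111.11111111.11000000.00000000
AND operation:
Net:  11001010.01110101.10000000.00000000
Network: 202.117.128.0/18


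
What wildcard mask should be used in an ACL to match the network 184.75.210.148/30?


Subnet mask: 255.255.255.252
Wildcard = 255.255.255.255 - subnet mask
255 - 255 = 0
255 - 255 = 0
255 - 255 = 0
255 - 252 = 3
Wildcard: 0.0.0.3


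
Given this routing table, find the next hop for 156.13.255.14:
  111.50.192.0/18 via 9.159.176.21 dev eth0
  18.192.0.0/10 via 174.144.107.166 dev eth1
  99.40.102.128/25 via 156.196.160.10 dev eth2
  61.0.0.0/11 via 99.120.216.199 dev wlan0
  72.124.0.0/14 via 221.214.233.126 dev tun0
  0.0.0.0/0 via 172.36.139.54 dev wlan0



Longest prefix match for 156.13.255.14:
  /18 111.50.192.0: no
  /10 18.192.0.0: no
  /25 99.40.102.128: no
  /11 61.0.0.0: no
  /14 72.124.0.0: no
  /0 0.0.0.0: MATCH
Selected: next-hop 172.36.139.54 via wlan0 (matched /0)


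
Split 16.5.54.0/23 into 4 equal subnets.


New prefix = 23 + 2 = 25
Each subnet has 128 addresses
  16.5.54.0/25
  16.5.54.128/25
  16.5.55.0/25
  16.5.55.128/25
Subnets: 16.5.54.0/25, 16.5.54.128/25, 16.5.55.0/25, 16.5.55.128/25


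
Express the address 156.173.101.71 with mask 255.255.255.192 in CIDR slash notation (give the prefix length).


Binary: 11111111.11111111.11111111.11000000
Count leading 1s
Prefix: /26


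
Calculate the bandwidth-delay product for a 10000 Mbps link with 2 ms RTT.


BDP = bandwidth * RTT
= 10000 Mbps * 2 ms
= 10000 * 1e6 * 2 / 1000 bits
= 20000000 bits
= 2500000 bytes
= 2441.4062 KB
BDP = 20000000 bits (2500000 bytes)


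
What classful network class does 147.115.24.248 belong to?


First octet: 147
Binary: 10010011
10xxxxxx -> Class B (128-191)
Class B, default mask 255.255.0.0 (/16)


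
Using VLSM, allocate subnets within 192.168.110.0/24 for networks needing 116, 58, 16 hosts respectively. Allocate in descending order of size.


116 hosts -> /25 (126 usable): 192.168.110.0/25
58 hosts -> /26 (62 usable): 192.168.110.128/26
16 hosts -> /27 (30 usable): 192.168.110.192/27
Allocation: 192.168.110.0/25 (116 hosts, 126 usable); 192.168.110.128/26 (58 hosts, 62 usable); 192.168.110.192/27 (16 hosts, 30 usable)


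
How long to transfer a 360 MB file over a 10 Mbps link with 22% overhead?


Effective throughput = 10 * (1 - 22/100) = 7.8 Mbps
File size in Mb = 360 * 8 = 2880 Mb
Time = 2880 / 7.8
Time = 369.2308 seconds


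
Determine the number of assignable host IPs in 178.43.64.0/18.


Host bits = 32 - 18 = 14
Total addresses = 2^14 = 16384
Usable = total - 2 (network and broadcast)
Usable hosts: 16382


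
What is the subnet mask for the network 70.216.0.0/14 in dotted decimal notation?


/14 means 14 network bits, 18 host bits
Binary: 11111111111111000000000000000000
Mask: 255.252.0.0


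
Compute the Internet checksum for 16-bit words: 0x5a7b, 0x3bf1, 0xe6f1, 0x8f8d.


Sum all words (with carry folding):
+ 0x5a7b = 0x5a7b
+ 0x3bf1 = 0x966c
+ 0xe6f1 = 0x7d5e
+ 0x8f8d = 0x0cec
One's complement: ~0x0cec
Checksum = 0xf313


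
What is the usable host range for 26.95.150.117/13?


Network: 26.88.0.0
Broadcast: 26.95.255.255
First usable = network + 1
Last usable = broadcast - 1
Range: 26.88.0.1 to 26.95.255.254


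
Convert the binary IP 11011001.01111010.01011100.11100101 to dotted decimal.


11011001 = 217
01111010 = 122
01011100 = 92
11100101 = 229
IP: 217.122.92.229


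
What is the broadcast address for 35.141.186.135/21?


Network: 35.141.184.0/21
Host bits = 11
Set all host bits to 1:
Broadcast: 35.141.191.255


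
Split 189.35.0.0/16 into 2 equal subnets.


New prefix = 16 + 1 = 17
Each subnet has 32768 addresses
  189.35.0.0/17
  189.35.128.0/17
Subnets: 189.35.0.0/17, 189.35.128.0/17


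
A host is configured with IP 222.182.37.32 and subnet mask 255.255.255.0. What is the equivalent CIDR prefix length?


Binary: 11111111.11111111.11111111.00000000
Count leading 1s
Prefix: /24


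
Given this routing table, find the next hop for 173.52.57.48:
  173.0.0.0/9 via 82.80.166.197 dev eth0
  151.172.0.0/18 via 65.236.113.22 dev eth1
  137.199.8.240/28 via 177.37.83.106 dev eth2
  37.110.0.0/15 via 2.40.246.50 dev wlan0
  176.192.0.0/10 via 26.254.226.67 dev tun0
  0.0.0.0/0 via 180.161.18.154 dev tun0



Longest prefix match for 173.52.57.48:
  /9 173.0.0.0: MATCH
  /18 151.172.0.0: no
  /28 137.199.8.240: no
  /15 37.110.0.0: no
  /10 176.192.0.0: no
  /0 0.0.0.0: MATCH
Selected: next-hop 82.80.166.197 via eth0 (matched /9)


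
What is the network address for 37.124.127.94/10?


IP:   00100101.01111100.01111111.01011110
Mask: 11111111.11000000.00000000.00000000
AND operation:
Net:  00100101.01000000.00000000.00000000
Network: 37.64.0.0/10


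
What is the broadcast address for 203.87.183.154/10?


Network: 203.64.0.0/10
Host bits = 22
Set all host bits to 1:
Broadcast: 203.127.255.255


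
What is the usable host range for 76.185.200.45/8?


Network: 76.0.0.0
Broadcast: 76.255.255.255
First usable = network + 1
Last usable = broadcast - 1
Range: 76.0.0.1 to 76.255.255.254


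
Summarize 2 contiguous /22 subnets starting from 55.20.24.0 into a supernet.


Original prefix: /22
Number of subnets: 2 = 2^1
New prefix = 22 - 1 = 21
Supernet: 55.20.24.0/21


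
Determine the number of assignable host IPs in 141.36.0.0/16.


Host bits = 32 - 16 = 16
Total addresses = 2^16 = 65536
Usable = total - 2 (network and broadcast)
Usable hosts: 65534


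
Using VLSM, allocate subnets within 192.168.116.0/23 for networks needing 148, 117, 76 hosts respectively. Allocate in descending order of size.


148 hosts -> /24 (254 usable): 192.168.116.0/24
117 hosts -> /25 (126 usable): 192.168.117.0/25
76 hosts -> /25 (126 usable): 192.168.117.128/25
Allocation: 192.168.116.0/24 (148 hosts, 254 usable); 192.168.117.0/25 (117 hosts, 126 usable); 192.168.117.128/25 (76 hosts, 126 usable)


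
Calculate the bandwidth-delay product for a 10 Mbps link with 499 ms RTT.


BDP = bandwidth * RTT
= 10 Mbps * 499 ms
= 10 * 1e6 * 499 / 1000 bits
= 4990000 bits
= 623750 bytes
= 609.1309 KB
BDP = 4990000 bits (623750 bytes)


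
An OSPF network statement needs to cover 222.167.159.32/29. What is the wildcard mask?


Subnet mask: 255.255.255.248
Wildcard = 255.255.255.255 - subnet mask
255 - 255 = 0
255 - 255 = 0
255 - 255 = 0
255 - 248 = 7
Wildcard: 0.0.0.7


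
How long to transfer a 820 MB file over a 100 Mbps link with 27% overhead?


Effective throughput = 100 * (1 - 27/100) = 73 Mbps
File size in Mb = 820 * 8 = 6560 Mb
Time = 6560 / 73
Time = 89.863 seconds


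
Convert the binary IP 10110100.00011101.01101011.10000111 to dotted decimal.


10110100 = 180
00011101 = 29
01101011 = 107
10000111 = 135
IP: 180.29.107.135


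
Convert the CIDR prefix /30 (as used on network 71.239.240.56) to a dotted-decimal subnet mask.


/30 means 30 network bits, 2 host bits
Binary: 11111111111111111111111111111100
Mask: 255.255.255.252


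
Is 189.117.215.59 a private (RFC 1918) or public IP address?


RFC 1918 private ranges:
  10.0.0.0/8 (10.0.0.0 - 10.255.255.255)
  172.16.0.0/12 (172.16.0.0 - 172.31.255.255)
  192.168.0.0/16 (192.168.0.0 - 192.168.255.255)
Public (not in any RFC 1918 range)


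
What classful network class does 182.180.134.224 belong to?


First octet: 182
Binary: 10110110
10xxxxxx -> Class B (128-191)
Class B, default mask 255.255.0.0 (/16)


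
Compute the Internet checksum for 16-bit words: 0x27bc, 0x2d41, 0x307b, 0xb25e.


Sum all words (with carry folding):
+ 0x27bc = 0x27bc
+ 0x2d41 = 0x54fd
+ 0x307b = 0x8578
+ 0xb25e = 0x37d7
One's complement: ~0x37d7
Checksum = 0xc828


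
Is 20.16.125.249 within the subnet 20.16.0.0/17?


Subnet network: 20.16.0.0
Test IP AND mask: 20.16.0.0
Yes, 20.16.125.249 is in 20.16.0.0/17


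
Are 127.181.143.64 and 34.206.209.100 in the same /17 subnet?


Mask: 255.255.128.0
127.181.143.64 AND mask = 127.181.128.0
34.206.209.100 AND mask = 34.206.128.0
No, different subnets (127.181.128.0 vs 34.206.128.0)


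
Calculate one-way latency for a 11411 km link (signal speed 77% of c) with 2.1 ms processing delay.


Speed = 0.77 * 3e5 km/s = 231000 km/s
Propagation delay = 11411 / 231000 = 0.0494 s = 49.3983 ms
Processing delay = 2.1 ms
Total one-way latency = 51.4983 ms


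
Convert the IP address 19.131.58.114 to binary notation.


19 = 00010011
131 = 10000011
58 = 00111010
114 = 01110010
Binary: 00010011.10000011.00111010.01110010


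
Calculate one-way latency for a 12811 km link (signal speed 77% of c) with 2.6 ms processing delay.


Speed = 0.77 * 3e5 km/s = 231000 km/s
Propagation delay = 12811 / 231000 = 0.0555 s = 55.4589 ms
Processing delay = 2.6 ms
Total one-way latency = 58.0589 ms


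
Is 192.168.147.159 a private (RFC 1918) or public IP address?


RFC 1918 private ranges:
  10.0.0.0/8 (10.0.0.0 - 10.255.255.255)
  172.16.0.0/12 (172.16.0.0 - 172.31.255.255)
  192.168.0.0/16 (192.168.0.0 - 192.168.255.255)
Private (in 192.168.0.0/16)


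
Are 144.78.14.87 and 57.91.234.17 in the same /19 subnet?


Mask: 255.255.224.0
144.78.14.87 AND mask = 144.78.0.0
57.91.234.17 AND mask = 57.91.224.0
No, different subnets (144.78.0.0 vs 57.91.224.0)


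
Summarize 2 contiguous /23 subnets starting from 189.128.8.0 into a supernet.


Original prefix: /23
Number of subnets: 2 = 2^1
New prefix = 23 - 1 = 22
Supernet: 189.128.8.0/22


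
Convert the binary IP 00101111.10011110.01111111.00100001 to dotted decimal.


00101111 = 47
10011110 = 158
01111111 = 127
00100001 = 33
IP: 47.158.127.33


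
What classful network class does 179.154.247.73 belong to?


First octet: 179
Binary: 10110011
10xxxxxx -> Class B (128-191)
Class B, default mask 255.255.0.0 (/16)


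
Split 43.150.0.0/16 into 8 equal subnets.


New prefix = 16 + 3 = 19
Each subnet has 8192 addresses
  43.150.0.0/19
  43.150.32.0/19
  43.150.64.0/19
  43.150.96.0/19
  43.150.128.0/19
  43.150.160.0/19
  43.150.192.0/19
  43.150.224.0/19
Subnets: 43.150.0.0/19, 43.150.32.0/19, 43.150.64.0/19, 43.150.96.0/19, 43.150.128.0/19, 43.150.160.0/19, 43.150.192.0/19, 43.150.224.0/19


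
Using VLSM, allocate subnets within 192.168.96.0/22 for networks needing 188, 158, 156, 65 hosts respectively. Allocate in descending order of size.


188 hosts -> /24 (254 usable): 192.168.96.0/24
158 hosts -> /24 (254 usable): 192.168.97.0/24
156 hosts -> /24 (254 usable): 192.168.98.0/24
65 hosts -> /25 (126 usable): 192.168.99.0/25
Allocation: 192.168.96.0/24 (188 hosts, 254 usable); 192.168.97.0/24 (158 hosts, 254 usable); 192.168.98.0/24 (156 hosts, 254 usable); 192.168.99.0/25 (65 hosts, 126 usable)


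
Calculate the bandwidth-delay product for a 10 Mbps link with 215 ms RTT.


BDP = bandwidth * RTT
= 10 Mbps * 215 ms
= 10 * 1e6 * 215 / 1000 bits
= 2150000 bits
= 268750 bytes
= 262.4512 KB
BDP = 2150000 bits (268750 bytes)


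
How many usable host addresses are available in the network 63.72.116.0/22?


Host bits = 32 - 22 = 10
Total addresses = 2^10 = 1024
Usable = total - 2 (network and broadcast)
Usable hosts: 1022


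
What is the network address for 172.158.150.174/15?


IP:   10101100.10011110.10010110.10101110
Mask: 11111111.11111110.00000000.00000000
AND operation:
Net:  10101100.10011110.00000000.00000000
Network: 172.158.0.0/15


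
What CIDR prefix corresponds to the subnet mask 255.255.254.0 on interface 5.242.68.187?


Binary: 11111111.11111111.11111110.00000000
Count leading 1s
Prefix: /23


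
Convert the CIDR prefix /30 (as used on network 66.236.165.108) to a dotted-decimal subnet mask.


/30 means 30 network bits, 2 host bits
Binary: 11111111111111111111111111111100
Mask: 255.255.255.252


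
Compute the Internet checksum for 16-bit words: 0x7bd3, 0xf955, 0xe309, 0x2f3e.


Sum all words (with carry folding):
+ 0x7bd3 = 0x7bd3
+ 0xf955 = 0x7529
+ 0xe309 = 0x5833
+ 0x2f3e = 0x8771
One's complement: ~0x8771
Checksum = 0x788e


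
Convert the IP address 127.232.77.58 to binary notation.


127 = 01111111
232 = 11101000
77 = 01001101
58 = 00111010
Binary: 01111111.11101000.01001101.00111010


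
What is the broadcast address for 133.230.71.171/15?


Network: 133.230.0.0/15
Host bits = 17
Set all host bits to 1:
Broadcast: 133.231.255.255


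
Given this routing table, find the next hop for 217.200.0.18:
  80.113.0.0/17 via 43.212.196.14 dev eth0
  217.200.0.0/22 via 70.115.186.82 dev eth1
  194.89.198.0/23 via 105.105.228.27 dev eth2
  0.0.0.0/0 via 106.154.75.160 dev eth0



Longest prefix match for 217.200.0.18:
  /17 80.113.0.0: no
  /22 217.200.0.0: MATCH
  /23 194.89.198.0: no
  /0 0.0.0.0: MATCH
Selected: next-hop 70.115.186.82 via eth1 (matched /22)


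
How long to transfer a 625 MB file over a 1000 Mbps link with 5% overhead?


Effective throughput = 1000 * (1 - 5/100) = 950 Mbps
File size in Mb = 625 * 8 = 5000 Mb
Time = 5000 / 950
Time = 5.2632 seconds


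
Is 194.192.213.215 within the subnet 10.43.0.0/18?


Subnet network: 10.43.0.0
Test IP AND mask: 194.192.192.0
No, 194.192.213.215 is not in 10.43.0.0/18


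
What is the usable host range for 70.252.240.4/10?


Network: 70.192.0.0
Broadcast: 70.255.255.255
First usable = network + 1
Last usable = broadcast - 1
Range: 70.192.0.1 to 70.255.255.254


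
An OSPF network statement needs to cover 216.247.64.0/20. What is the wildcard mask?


Subnet mask: 255.255.240.0
Wildcard = 255.255.255.255 - subnet mask
255 - 255 = 0
255 - 255 = 0
255 - 240 = 15
255 - 0 = 255
Wildcard: 0.0.15.255


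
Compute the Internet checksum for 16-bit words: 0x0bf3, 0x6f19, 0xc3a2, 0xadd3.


Sum all words (with carry folding):
+ 0x0bf3 = 0x0bf3
+ 0x6f19 = 0x7b0c
+ 0xc3a2 = 0x3eaf
+ 0xadd3 = 0xec82
One's complement: ~0xec82
Checksum = 0x137d


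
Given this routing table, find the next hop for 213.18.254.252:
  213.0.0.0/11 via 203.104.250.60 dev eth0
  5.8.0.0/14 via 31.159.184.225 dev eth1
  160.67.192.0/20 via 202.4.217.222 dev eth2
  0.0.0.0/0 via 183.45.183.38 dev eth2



Longest prefix match for 213.18.254.252:
  /11 213.0.0.0: MATCH
  /14 5.8.0.0: no
  /20 160.67.192.0: no
  /0 0.0.0.0: MATCH
Selected: next-hop 203.104.250.60 via eth0 (matched /11)


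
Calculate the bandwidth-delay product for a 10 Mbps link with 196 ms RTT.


BDP = bandwidth * RTT
= 10 Mbps * 196 ms
= 10 * 1e6 * 196 / 1000 bits
= 1960000 bits
= 245000 bytes
= 239.2578 KB
BDP = 1960000 bits (245000 bytes)


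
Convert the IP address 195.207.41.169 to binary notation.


195 = 11000011
207 = 11001111
41 = 00101001
169 = 10101001
Binary: 11000011.11001111.00101001.10101001


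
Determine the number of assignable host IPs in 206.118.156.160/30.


Host bits = 32 - 30 = 2
Total addresses = 2^2 = 4
Usable = total - 2 (network and broadcast)
Usable hosts: 2


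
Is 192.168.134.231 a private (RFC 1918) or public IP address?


RFC 1918 private ranges:
  10.0.0.0/8 (10.0.0.0 - 10.255.255.255)
  172.16.0.0/12 (172.16.0.0 - 172.31.255.255)
  192.168.0.0/16 (192.168.0.0 - 192.168.255.255)
Private (in 192.168.0.0/16)


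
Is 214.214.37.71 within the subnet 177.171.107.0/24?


Subnet network: 177.171.107.0
Test IP AND mask: 214.214.37.0
No, 214.214.37.71 is not in 177.171.107.0/24


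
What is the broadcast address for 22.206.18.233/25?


Network: 22.206.18.128/25
Host bits = 7
Set all host bits to 1:
Broadcast: 22.206.18.255


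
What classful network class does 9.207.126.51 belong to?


First octet: 9
Binary: 00001001
0xxxxxxx -> Class A (1-126)
Class A, default mask 255.0.0.0 (/8)


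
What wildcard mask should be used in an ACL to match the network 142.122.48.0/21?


Subnet mask: 255.255.248.0
Wildcard = 255.255.255.255 - subnet mask
255 - 255 = 0
255 - 255 = 0
255 - 248 = 7
255 - 0 = 255
Wildcard: 0.0.7.255


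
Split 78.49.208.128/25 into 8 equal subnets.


New prefix = 25 + 3 = 28
Each subnet has 16 addresses
  78.49.208.128/28
  78.49.208.144/28
  78.49.208.160/28
  78.49.208.176/28
  78.49.208.192/28
  78.49.208.208/28
  78.49.208.224/28
  78.49.208.240/28
Subnets: 78.49.208.128/28, 78.49.208.144/28, 78.49.208.160/28, 78.49.208.176/28, 78.49.208.192/28, 78.49.208.208/28, 78.49.208.224/28, 78.49.208.240/28


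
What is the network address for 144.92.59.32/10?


IP:   10010000.01011100.00111011.00100000
Mask: 11111111.11000000.00000000.00000000
AND operation:
Net:  10010000.01000000.00000000.00000000
Network: 144.64.0.0/10


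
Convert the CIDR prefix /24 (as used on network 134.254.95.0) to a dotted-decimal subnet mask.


/24 means 24 network bits, 8 host bits
Binary: 11111111111111111111111100000000
Mask: 255.255.255.0


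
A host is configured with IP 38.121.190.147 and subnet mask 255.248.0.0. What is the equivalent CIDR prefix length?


Binary: 11111111.11111000.00000000.00000000
Count leading 1s
Prefix: /13


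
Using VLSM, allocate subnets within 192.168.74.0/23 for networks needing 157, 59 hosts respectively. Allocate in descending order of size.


157 hosts -> /24 (254 usable): 192.168.74.0/24
59 hosts -> /26 (62 usable): 192.168.75.0/26
Allocation: 192.168.74.0/24 (157 hosts, 254 usable); 192.168.75.0/26 (59 hosts, 62 usable)


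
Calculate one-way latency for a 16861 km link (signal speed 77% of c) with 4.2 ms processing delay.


Speed = 0.77 * 3e5 km/s = 231000 km/s
Propagation delay = 16861 / 231000 = 0.073 s = 72.9913 ms
Processing delay = 4.2 ms
Total one-way latency = 77.1913 ms


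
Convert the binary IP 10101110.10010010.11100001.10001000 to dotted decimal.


10101110 = 174
10010010 = 146
11100001 = 225
10001000 = 136
IP: 174.146.225.136


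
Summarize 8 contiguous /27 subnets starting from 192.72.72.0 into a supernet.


Original prefix: /27
Number of subnets: 8 = 2^3
New prefix = 27 - 3 = 24
Supernet: 192.72.72.0/24


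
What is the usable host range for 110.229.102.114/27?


Network: 110.229.102.96
Broadcast: 110.229.102.127
First usable = network + 1
Last usable = broadcast - 1
Range: 110.229.102.97 to 110.229.102.126


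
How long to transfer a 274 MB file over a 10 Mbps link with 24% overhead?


Effective throughput = 10 * (1 - 24/100) = 7.6 Mbps
File size in Mb = 274 * 8 = 2192 Mb
Time = 2192 / 7.6
Time = 288.4211 seconds


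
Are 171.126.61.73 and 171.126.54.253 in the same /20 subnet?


Mask: 255.255.240.0
171.126.61.73 AND mask = 171.126.48.0
171.126.54.253 AND mask = 171.126.48.0
Yes, same subnet (171.126.48.0)


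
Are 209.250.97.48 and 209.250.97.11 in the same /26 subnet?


Mask: 255.255.255.192
209.250.97.48 AND mask = 209.250.97.0
209.250.97.11 AND mask = 209.250.97.0
Yes, same subnet (209.250.97.0)


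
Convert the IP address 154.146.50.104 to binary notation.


154 = 10011010
146 = 10010010
50 = 00110010
104 = 01101000
Binary: 10011010.10010010.00110010.01101000


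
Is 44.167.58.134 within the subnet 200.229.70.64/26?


Subnet network: 200.229.70.64
Test IP AND mask: 44.167.58.128
No, 44.167.58.134 is not in 200.229.70.64/26


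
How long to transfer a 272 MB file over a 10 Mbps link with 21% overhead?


Effective throughput = 10 * (1 - 21/100) = 7.9 Mbps
File size in Mb = 272 * 8 = 2176 Mb
Time = 2176 / 7.9
Time = 275.443 seconds


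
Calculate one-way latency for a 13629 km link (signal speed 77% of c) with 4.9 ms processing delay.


Speed = 0.77 * 3e5 km/s = 231000 km/s
Propagation delay = 13629 / 231000 = 0.059 s = 59 ms
Processing delay = 4.9 ms
Total one-way latency = 63.9 ms


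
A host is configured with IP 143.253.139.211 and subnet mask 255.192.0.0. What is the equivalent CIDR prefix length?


Binary: 11111111.11000000.00000000.00000000
Count leading 1s
Prefix: /10


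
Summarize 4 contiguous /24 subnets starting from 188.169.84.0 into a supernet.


Original prefix: /24
Number of subnets: 4 = 2^2
New prefix = 24 - 2 = 22
Supernet: 188.169.84.0/22


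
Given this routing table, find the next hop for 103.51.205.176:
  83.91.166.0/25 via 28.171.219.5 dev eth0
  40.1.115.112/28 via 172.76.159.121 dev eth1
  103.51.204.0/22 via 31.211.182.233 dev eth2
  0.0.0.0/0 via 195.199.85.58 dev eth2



Longest prefix match for 103.51.205.176:
  /25 83.91.166.0: no
  /28 40.1.115.112: no
  /22 103.51.204.0: MATCH
  /0 0.0.0.0: MATCH
Selected: next-hop 31.211.182.233 via eth2 (matched /22)


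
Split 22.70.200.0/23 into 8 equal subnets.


New prefix = 23 + 3 = 26
Each subnet has 64 addresses
  22.70.200.0/26
  22.70.200.64/26
  22.70.200.128/26
  22.70.200.192/26
  22.70.201.0/26
  22.70.201.64/26
  22.70.201.128/26
  22.70.201.192/26
Subnets: 22.70.200.0/26, 22.70.200.64/26, 22.70.200.128/26, 22.70.200.192/26, 22.70.201.0/26, 22.70.201.64/26, 22.70.201.128/26, 22.70.201.192/26


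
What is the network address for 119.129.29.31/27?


IP:   01110111.10000001.00011101.00011111
Mask: 11111111.11111111.11111111.11100000
AND operation:
Net:  01110111.10000001.00011101.00000000
Network: 119.129.29.0/27


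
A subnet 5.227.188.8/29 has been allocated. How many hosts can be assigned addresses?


Host bits = 32 - 29 = 3
Total addresses = 2^3 = 8
Usable = total - 2 (network and broadcast)
Usable hosts: 6


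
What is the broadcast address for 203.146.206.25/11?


Network: 203.128.0.0/11
Host bits = 21
Set all host bits to 1:
Broadcast: 203.159.255.255


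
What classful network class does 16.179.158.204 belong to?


First octet: 16
Binary: 00010000
0xxxxxxx -> Class A (1-126)
Class A, default mask 255.0.0.0 (/8)


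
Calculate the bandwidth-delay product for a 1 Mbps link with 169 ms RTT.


BDP = bandwidth * RTT
= 1 Mbps * 169 ms
= 1 * 1e6 * 169 / 1000 bits
= 169000 bits
= 21125 bytes
= 20.6299 KB
BDP = 169000 bits (21125 bytes)


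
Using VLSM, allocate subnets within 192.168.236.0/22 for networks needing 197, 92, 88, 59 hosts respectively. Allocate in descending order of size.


197 hosts -> /24 (254 usable): 192.168.236.0/24
92 hosts -> /25 (126 usable): 192.168.237.0/25
88 hosts -> /25 (126 usable): 192.168.237.128/25
59 hosts -> /26 (62 usable): 192.168.238.0/26
Allocation: 192.168.236.0/24 (197 hosts, 254 usable); 192.168.237.0/25 (92 hosts, 126 usable); 192.168.237.128/25 (88 hosts, 126 usable); 192.168.238.0/26 (59 hosts, 62 usable)


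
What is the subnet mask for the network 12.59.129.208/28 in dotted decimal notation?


/28 means 28 network bits, 4 host bits
Binary: 11111111111111111111111111110000
Mask: 255.255.255.240


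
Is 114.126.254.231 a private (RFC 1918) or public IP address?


RFC 1918 private ranges:
  10.0.0.0/8 (10.0.0.0 - 10.255.255.255)
  172.16.0.0/12 (172.16.0.0 - 172.31.255.255)
  192.168.0.0/16 (192.168.0.0 - 192.168.255.255)
Public (not in any RFC 1918 range)


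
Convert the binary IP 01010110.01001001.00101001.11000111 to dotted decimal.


01010110 = 86
01001001 = 73
00101001 = 41
11000111 = 199
IP: 86.73.41.199


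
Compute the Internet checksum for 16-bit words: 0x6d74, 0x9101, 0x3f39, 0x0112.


Sum all words (with carry folding):
+ 0x6d74 = 0x6d74
+ 0x9101 = 0xfe75
+ 0x3f39 = 0x3daf
+ 0x0112 = 0x3ec1
One's complement: ~0x3ec1
Checksum = 0xc13e


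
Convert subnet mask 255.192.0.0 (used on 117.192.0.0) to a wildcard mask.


Subnet mask: 255.192.0.0
Wildcard = 255.255.255.255 - subnet mask
255 - 255 = 0
255 - 192 = 63
255 - 0 = 255
255 - 0 = 255
Wildcard: 0.63.255.255


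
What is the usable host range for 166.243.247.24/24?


Network: 166.243.247.0
Broadcast: 166.243.247.255
First usable = network + 1
Last usable = broadcast - 1
Range: 166.243.247.1 to 166.243.247.254


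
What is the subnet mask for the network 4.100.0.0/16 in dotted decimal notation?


/16 means 16 network bits, 16 host bits
Binary: 11111111111111110000000000000000
Mask: 255.255.0.0


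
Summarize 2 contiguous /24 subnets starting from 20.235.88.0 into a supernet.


Original prefix: /24
Number of subnets: 2 = 2^1
New prefix = 24 - 1 = 23
Supernet: 20.235.88.0/23


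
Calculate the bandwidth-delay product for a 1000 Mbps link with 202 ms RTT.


BDP = bandwidth * RTT
= 1000 Mbps * 202 ms
= 1000 * 1e6 * 202 / 1000 bits
= 202000000 bits
= 25250000 bytes
= 24658.2031 KB
BDP = 202000000 bits (25250000 bytes)


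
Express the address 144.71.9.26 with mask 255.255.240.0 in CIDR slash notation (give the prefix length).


Binary: 11111111.11111111.11110000.00000000
Count leading 1s
Prefix: /20


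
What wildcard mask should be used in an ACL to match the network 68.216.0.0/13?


Subnet mask: 255.248.0.0
Wildcard = 255.255.255.255 - subnet mask
255 - 255 = 0
255 - 248 = 7
255 - 0 = 255
255 - 0 = 255
Wildcard: 0.7.255.255


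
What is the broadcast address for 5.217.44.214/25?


Network: 5.217.44.128/25
Host bits = 7
Set all host bits to 1:
Broadcast: 5.217.44.255


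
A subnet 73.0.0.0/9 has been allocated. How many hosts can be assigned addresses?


Host bits = 32 - 9 = 23
Total addresses = 2^23 = 8388608
Usable = total - 2 (network and broadcast)
Usable hosts: 8388606


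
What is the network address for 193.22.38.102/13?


IP:   11000001.00010110.00100110.01100110
Mask: 11111111.11111000.00000000.00000000
AND operation:
Net:  11000001.00010000.00000000.00000000
Network: 193.16.0.0/13


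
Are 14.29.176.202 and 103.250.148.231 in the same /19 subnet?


Mask: 255.255.224.0
14.29.176.202 AND mask = 14.29.160.0
103.250.148.231 AND mask = 103.250.128.0
No, different subnets (14.29.160.0 vs 103.250.128.0)
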